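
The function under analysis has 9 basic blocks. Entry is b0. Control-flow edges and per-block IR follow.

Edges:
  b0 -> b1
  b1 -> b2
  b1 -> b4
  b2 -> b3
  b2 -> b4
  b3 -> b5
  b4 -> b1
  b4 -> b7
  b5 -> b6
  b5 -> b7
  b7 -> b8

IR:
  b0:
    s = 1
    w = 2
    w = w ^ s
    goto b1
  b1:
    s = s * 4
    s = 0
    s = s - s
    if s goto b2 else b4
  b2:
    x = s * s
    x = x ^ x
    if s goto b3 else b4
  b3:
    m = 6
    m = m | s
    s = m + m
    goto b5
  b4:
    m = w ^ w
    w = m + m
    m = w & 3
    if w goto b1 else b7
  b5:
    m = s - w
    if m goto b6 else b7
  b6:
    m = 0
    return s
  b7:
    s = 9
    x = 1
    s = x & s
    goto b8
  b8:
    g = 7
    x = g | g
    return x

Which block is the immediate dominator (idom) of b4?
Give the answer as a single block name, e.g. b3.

idom tree: b1←b0 b2←b1 b3←b2 b4←b1 b5←b3 b6←b5 b7←b1 b8←b7
Dom at joins:
  b1: preds {b0,b4}: {b0} ∩ {b0,b1,b4} = {b0}; idom=b0
  b4: preds {b1,b2}: {b0,b1} ∩ {b0,b1,b2} = {b0,b1}; idom=b1
  b7: preds {b4,b5}: {b0,b1,b4} ∩ {b0,b1,b2,b3,b5} = {b0,b1}; idom=b1

idom(b4) = b1

Answer: b1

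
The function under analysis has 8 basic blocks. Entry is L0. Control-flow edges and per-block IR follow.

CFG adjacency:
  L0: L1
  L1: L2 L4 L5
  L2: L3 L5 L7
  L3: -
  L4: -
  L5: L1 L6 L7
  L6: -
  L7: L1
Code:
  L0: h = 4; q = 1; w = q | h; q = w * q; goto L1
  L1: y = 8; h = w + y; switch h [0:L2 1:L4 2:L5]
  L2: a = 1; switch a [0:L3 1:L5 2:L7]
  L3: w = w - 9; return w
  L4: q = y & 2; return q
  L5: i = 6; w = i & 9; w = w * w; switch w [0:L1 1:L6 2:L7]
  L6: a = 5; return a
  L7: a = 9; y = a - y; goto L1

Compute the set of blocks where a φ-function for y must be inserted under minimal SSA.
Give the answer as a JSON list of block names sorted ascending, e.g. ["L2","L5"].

idom tree: L1←L0 L2←L1 L3←L2 L4←L1 L5←L1 L6←L5 L7←L1
Dom at joins:
  L1: preds {L0,L5,L7}: {L0} ∩ {L0,L1,L5} ∩ {L0,L1,L7} = {L0}; idom=L0
  L5: preds {L1,L2}: {L0,L1} ∩ {L0,L1,L2} = {L0,L1}; idom=L1
  L7: preds {L2,L5}: {L0,L1,L2} ∩ {L0,L1,L5} = {L0,L1}; idom=L1

Frontier:
  L1←L0: walk · to L0
  L1←L5: walk L5→L1 to L0
  L1←L7: walk L7→L1 to L0
  L5←L1: walk · to L1
  L5←L2: walk L2 to L1
  L7←L2: walk L2 to L1
  L7←L5: walk L5 to L1
  L0: DF=∅
  L1: DF={L1}
  L2: DF={L5,L7}
  L3: DF=∅
  L4: DF=∅
  L5: DF={L1,L7}
  L6: DF=∅
  L7: DF={L1}

φ for y: defs {L1,L7}
  DF⁺ = {L1}

Answer: ["L1"]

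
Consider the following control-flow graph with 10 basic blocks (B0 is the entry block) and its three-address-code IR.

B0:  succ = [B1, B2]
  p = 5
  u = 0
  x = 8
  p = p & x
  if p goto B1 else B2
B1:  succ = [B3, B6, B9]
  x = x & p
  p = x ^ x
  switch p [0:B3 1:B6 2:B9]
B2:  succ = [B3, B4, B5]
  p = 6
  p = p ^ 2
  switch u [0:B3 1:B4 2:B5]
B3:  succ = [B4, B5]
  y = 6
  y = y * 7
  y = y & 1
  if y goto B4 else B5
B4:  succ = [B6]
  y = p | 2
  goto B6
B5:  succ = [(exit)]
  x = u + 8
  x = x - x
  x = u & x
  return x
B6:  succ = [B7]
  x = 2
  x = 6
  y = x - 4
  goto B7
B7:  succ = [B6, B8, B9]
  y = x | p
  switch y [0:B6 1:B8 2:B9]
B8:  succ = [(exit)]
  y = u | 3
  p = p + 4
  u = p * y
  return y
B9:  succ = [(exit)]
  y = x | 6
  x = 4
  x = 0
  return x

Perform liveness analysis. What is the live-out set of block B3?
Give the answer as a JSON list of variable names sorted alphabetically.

Answer: ["p", "u"]

Analysis:
Per-block:
  B0: {p,u,x} / ∅
  B1: {p,x} / {p,x}
  B2: {p} / {u}
  B3: {y} / ∅
  B4: {y} / {p}
  B5: {x} / {u}
  B6: {x,y} / ∅
  B7: {y} / {p,x}
  B8: {p,u,y} / {p,u}
  B9: {x,y} / {x}

Liveness:
  B0: in=∅ out={p,u,x}
  B1: in={p,u,x} out={p,u,x}
  B2: in={u} out={p,u}
  B3: in={p,u} out={p,u}
  B4: in={p,u} out={p,u}
  B5: in={u} out=∅
  B6: in={p,u} out={p,u,x}
  B7: in={p,u,x} out={p,u,x}
  B8: in={p,u} out=∅
  B9: in={x} out=∅

live-out(B3) = ["p", "u"]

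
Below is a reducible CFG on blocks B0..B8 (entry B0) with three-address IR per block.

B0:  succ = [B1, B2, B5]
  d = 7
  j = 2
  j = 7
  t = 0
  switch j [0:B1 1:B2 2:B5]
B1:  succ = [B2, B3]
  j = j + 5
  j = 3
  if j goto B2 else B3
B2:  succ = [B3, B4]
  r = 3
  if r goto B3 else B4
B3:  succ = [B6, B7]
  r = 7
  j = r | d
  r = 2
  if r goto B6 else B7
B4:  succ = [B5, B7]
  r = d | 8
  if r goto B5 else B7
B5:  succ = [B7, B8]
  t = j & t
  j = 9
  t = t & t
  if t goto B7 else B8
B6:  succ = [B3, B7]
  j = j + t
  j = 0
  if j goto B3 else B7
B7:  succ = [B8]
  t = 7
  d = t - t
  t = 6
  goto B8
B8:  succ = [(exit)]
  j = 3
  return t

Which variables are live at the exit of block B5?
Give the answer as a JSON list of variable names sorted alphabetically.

Answer: ["t"]

Working:
def/use:
  B0: {d,j,t} / ∅
  B1: {j} / {j}
  B2: {r} / ∅
  B3: {j,r} / {d}
  B4: {r} / {d}
  B5: {j,t} / {j,t}
  B6: {j} / {j,t}
  B7: {d,t} / ∅
  B8: {j} / {t}

Liveness:
  B0: in=∅ out={d,j,t}
  B1: in={d,j,t} out={d,j,t}
  B2: in={d,j,t} out={d,j,t}
  B3: in={d,t} out={d,j,t}
  B4: in={d,j,t} out={j,t}
  B5: in={j,t} out={t}
  B6: in={d,j,t} out={d,t}
  B7: in=∅ out={t}
  B8: in={t} out=∅

live-out(B5) = ["t"]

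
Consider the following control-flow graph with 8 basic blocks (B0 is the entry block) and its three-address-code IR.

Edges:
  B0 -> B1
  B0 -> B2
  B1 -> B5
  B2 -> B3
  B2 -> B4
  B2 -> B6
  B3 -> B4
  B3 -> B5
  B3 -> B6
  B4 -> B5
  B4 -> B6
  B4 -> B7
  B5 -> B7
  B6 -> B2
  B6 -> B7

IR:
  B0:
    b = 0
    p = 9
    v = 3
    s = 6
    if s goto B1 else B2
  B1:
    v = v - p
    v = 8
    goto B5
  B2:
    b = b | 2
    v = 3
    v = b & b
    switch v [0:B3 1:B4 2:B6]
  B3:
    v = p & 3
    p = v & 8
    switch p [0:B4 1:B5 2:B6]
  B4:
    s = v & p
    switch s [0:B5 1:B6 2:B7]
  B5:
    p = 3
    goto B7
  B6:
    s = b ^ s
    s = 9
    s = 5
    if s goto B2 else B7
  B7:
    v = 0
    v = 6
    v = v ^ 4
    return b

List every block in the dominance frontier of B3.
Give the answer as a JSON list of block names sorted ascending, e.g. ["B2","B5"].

idom tree: B1←B0 B2←B0 B3←B2 B4←B2 B5←B0 B6←B2 B7←B0
Join-block Dom:
  B2: preds {B0,B6}: {B0} ∩ {B0,B2,B6} = {B0}; idom=B0
  B4: preds {B2,B3}: {B0,B2} ∩ {B0,B2,B3} = {B0,B2}; idom=B2
  B5: preds {B1,B3,B4}: {B0,B1} ∩ {B0,B2,B3} ∩ {B0,B2,B4} = {B0}; idom=B0
  B6: preds {B2,B3,B4}: {B0,B2} ∩ {B0,B2,B3} ∩ {B0,B2,B4} = {B0,B2}; idom=B2
  B7: preds {B4,B5,B6}: {B0,B2,B4} ∩ {B0,B5} ∩ {B0,B2,B6} = {B0}; idom=B0

DF derivation:
  B2←B0: walk · to B0
  B2←B6: walk B6→B2 to B0
  B4←B2: walk · to B2
  B4←B3: walk B3 to B2
  B5←B1: walk B1 to B0
  B5←B3: walk B3→B2 to B0
  B5←B4: walk B4→B2 to B0
  B6←B2: walk · to B2
  B6←B3: walk B3 to B2
  B6←B4: walk B4 to B2
  B7←B4: walk B4→B2 to B0
  B7←B5: walk B5 to B0
  B7←B6: walk B6→B2 to B0
  B0: DF=∅
  B1: DF={B5}
  B2: DF={B2,B5,B7}
  B3: DF={B4,B5,B6}
  B4: DF={B5,B6,B7}
  B5: DF={B7}
  B6: DF={B2,B7}
  B7: DF=∅

DF(B3) = ["B4", "B5", "B6"]

Answer: ["B4", "B5", "B6"]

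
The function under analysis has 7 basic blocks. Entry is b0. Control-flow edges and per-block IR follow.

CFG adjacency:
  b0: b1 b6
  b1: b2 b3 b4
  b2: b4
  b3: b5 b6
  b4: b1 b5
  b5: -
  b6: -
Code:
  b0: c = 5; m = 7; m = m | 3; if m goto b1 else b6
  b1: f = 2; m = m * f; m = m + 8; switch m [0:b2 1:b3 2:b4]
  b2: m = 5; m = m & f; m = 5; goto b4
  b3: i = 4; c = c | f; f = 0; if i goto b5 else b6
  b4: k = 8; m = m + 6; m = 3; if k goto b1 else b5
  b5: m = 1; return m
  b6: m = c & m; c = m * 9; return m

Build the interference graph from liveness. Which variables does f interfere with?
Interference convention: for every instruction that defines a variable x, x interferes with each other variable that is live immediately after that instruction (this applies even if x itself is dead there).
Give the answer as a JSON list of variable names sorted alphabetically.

Per-block:
  b0: {c,m} / ∅
  b1: {f,m} / {m}
  b2: {m} / {f}
  b3: {c,f,i} / {c,f}
  b4: {k,m} / {m}
  b5: {m} / ∅
  b6: {c,m} / {c,m}

Liveness:
  b0: in=∅ out={c,m}
  b1: in={c,m} out={c,f,m}
  b2: in={c,f} out={c,m}
  b3: in={c,f,m} out={c,m}
  b4: in={c,m} out={c,m}
  b5: in=∅ out=∅
  b6: in={c,m} out=∅

Conflict graph:
  c: {f,i,k,m}
  f: {c,i,m}
  i: {c,f,m}
  k: {c,m}
  m: {c,f,i,k}

N(f) = ["c", "i", "m"]

Answer: ["c", "i", "m"]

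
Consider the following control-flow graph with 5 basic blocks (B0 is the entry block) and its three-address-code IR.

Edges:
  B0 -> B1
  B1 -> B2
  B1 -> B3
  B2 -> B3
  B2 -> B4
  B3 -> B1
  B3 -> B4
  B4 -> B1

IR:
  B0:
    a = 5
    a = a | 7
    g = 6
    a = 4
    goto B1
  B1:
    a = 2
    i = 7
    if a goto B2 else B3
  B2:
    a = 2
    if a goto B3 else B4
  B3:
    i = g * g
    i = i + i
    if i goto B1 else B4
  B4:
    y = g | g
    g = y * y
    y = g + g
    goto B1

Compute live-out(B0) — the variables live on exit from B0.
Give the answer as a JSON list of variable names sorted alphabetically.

Answer: ["g"]

Working:
def/use:
  B0: {a,g} / ∅
  B1: {a,i} / ∅
  B2: {a} / ∅
  B3: {i} / {g}
  B4: {g,y} / {g}

Liveness:
  B0: in=∅ out={g}
  B1: in={g} out={g}
  B2: in={g} out={g}
  B3: in={g} out={g}
  B4: in={g} out={g}

live-out(B0) = ["g"]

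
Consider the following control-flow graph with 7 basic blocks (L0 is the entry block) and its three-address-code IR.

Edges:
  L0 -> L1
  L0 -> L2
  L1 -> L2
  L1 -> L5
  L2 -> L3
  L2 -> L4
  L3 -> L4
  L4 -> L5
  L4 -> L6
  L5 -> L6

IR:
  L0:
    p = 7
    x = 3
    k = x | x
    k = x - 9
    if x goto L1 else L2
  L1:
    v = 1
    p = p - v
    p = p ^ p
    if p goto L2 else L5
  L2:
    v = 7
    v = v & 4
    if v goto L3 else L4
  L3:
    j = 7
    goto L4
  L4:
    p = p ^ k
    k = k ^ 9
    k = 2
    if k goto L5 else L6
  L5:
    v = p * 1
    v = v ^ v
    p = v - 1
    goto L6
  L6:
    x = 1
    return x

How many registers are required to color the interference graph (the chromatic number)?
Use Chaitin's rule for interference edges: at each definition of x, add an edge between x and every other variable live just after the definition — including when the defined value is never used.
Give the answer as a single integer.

Answer: 3

Working:
def/use:
  L0: def={k,p,x} ue=∅
  L1: def={p,v} ue={p}
  L2: def={v} ue=∅
  L3: def={j} ue=∅
  L4: def={k,p} ue={k,p}
  L5: def={p,v} ue={p}
  L6: def={x} ue=∅

Live sets:
  L0: in=∅ out={k,p}
  L1: in={k,p} out={k,p}
  L2: in={k,p} out={k,p}
  L3: in={k,p} out={k,p}
  L4: in={k,p} out={p}
  L5: in={p} out=∅
  L6: in=∅ out=∅

Interference:
  j↔{k,p}
  k↔{j,p,v,x}
  p↔{j,k,v,x}
  v↔{k,p}
  x↔{k,p}

Registers:
  clique {j,k,p} ⇒ need ≥ 3
  3-colouring: R0={k}  R1={p}  R2={j,v,x}
  χ = 3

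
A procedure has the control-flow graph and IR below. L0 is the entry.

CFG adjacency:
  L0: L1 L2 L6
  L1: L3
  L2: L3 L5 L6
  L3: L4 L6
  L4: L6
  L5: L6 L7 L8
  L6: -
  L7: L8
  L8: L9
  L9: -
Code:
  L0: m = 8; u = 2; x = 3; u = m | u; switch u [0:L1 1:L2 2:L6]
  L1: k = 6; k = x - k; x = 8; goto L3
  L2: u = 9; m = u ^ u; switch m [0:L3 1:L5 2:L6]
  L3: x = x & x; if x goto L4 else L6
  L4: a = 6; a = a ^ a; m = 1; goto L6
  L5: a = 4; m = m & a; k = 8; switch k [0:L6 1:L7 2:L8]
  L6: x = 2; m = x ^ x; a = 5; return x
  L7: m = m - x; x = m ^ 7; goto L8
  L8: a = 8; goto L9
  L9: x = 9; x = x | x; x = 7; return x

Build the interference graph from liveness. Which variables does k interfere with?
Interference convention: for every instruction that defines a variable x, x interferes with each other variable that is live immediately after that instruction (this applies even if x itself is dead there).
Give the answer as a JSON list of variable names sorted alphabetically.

Answer: ["m", "x"]

Working:
Per-block:
  L0: {m,u,x} / ∅
  L1: {k,x} / {x}
  L2: {m,u} / ∅
  L3: {x} / {x}
  L4: {a,m} / ∅
  L5: {a,k,m} / {m}
  L6: {a,m,x} / ∅
  L7: {m,x} / {m,x}
  L8: {a} / ∅
  L9: {x} / ∅

Live sets:
  live L0: ∅→{x}
  live L1: {x}→{x}
  live L2: {x}→{m,x}
  live L3: {x}→∅
  live L4: ∅→∅
  live L5: {m,x}→{m,x}
  live L6: ∅→∅
  live L7: {m,x}→∅
  live L8: ∅→∅
  live L9: ∅→∅

Conflict graph:
  a: {m,x}
  k: {m,x}
  m: {a,k,u,x}
  u: {m,x}
  x: {a,k,m,u}

N(k) = ["m", "x"]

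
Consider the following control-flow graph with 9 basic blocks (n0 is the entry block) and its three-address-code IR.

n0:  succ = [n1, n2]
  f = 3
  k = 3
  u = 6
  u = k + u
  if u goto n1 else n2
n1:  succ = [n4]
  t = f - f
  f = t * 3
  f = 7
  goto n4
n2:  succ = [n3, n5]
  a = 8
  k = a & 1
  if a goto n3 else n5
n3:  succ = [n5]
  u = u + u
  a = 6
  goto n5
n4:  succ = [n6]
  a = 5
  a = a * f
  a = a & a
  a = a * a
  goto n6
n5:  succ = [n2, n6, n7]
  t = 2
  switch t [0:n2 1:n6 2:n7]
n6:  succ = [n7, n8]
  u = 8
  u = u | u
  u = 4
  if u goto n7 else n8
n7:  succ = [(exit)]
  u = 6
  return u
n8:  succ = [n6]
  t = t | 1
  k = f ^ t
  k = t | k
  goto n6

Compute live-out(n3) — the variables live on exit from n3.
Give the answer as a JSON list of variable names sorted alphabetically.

def/use:
  n0: {f,k,u} / ∅
  n1: {f,t} / {f}
  n2: {a,k} / ∅
  n3: {a,u} / {u}
  n4: {a} / {f}
  n5: {t} / ∅
  n6: {u} / ∅
  n7: {u} / ∅
  n8: {k,t} / {f,t}

Liveness:
  n0 li=∅ lo={f,u}
  n1 li={f} lo={f,t}
  n2 li={f,u} lo={f,u}
  n3 li={f,u} lo={f,u}
  n4 li={f,t} lo={f,t}
  n5 li={f,u} lo={f,t,u}
  n6 li={f,t} lo={f,t}
  n7 li=∅ lo=∅
  n8 li={f,t} lo={f,t}

live-out(n3) = ["f", "u"]

Answer: ["f", "u"]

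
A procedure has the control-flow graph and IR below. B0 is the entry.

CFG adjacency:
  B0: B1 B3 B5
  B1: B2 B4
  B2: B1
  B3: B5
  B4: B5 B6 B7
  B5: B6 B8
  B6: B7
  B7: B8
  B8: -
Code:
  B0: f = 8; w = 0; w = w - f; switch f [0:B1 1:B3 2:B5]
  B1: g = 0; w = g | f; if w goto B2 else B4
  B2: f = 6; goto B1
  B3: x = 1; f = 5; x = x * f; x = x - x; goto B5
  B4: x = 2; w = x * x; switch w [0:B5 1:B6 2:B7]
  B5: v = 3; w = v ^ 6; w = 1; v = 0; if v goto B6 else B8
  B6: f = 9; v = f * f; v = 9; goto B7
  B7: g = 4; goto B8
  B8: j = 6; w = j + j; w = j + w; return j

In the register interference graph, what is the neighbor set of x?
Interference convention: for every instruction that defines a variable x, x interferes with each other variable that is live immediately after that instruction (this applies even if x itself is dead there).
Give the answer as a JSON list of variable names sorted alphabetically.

Answer: ["f"]

Derivation:
Per-block:
  B0 def {f,w} use ∅
  B1 def {g,w} use {f}
  B2 def {f} use ∅
  B3 def {f,x} use ∅
  B4 def {w,x} use ∅
  B5 def {v,w} use ∅
  B6 def {f,v} use ∅
  B7 def {g} use ∅
  B8 def {j,w} use ∅

Live sets:
  B0 li=∅ lo={f}
  B1 li={f} lo=∅
  B2 li=∅ lo={f}
  B3 li=∅ lo=∅
  B4 li=∅ lo=∅
  B5 li=∅ lo=∅
  B6 li=∅ lo=∅
  B7 li=∅ lo=∅
  B8 li=∅ lo=∅

Interference:
  f — {g,w,x}
  g — {f}
  j — {w}
  v — ∅
  w — {f,j}
  x — {f}

N(x) = ["f"]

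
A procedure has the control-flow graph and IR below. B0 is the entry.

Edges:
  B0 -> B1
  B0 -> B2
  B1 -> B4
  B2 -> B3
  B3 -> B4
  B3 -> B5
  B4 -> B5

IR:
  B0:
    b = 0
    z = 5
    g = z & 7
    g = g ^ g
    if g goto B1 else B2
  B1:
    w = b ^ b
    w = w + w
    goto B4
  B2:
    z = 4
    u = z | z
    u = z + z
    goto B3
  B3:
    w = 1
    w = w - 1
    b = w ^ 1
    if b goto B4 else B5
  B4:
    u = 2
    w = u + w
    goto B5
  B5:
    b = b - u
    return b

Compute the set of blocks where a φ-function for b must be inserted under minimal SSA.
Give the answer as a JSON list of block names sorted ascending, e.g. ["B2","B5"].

Answer: ["B4", "B5"]

Derivation:
idom tree: B1←B0 B2←B0 B3←B2 B4←B0 B5←B0
Dom at joins:
  B4: preds {B1,B3}: {B0,B1} ∩ {B0,B2,B3} = {B0}; idom=B0
  B5: preds {B3,B4}: {B0,B2,B3} ∩ {B0,B4} = {B0}; idom=B0

DF walk-up:
  join B4 pred B1: B1 stop@B0
  join B4 pred B3: B3→B2 stop@B0
  join B5 pred B3: B3→B2 stop@B0
  join B5 pred B4: B4 stop@B0
  B0: DF=∅
  B1: DF={B4}
  B2: DF={B4,B5}
  B3: DF={B4,B5}
  B4: DF={B5}
  B5: DF=∅

φ for b: defs {B0,B3,B5}
  DF⁺ = {B4,B5}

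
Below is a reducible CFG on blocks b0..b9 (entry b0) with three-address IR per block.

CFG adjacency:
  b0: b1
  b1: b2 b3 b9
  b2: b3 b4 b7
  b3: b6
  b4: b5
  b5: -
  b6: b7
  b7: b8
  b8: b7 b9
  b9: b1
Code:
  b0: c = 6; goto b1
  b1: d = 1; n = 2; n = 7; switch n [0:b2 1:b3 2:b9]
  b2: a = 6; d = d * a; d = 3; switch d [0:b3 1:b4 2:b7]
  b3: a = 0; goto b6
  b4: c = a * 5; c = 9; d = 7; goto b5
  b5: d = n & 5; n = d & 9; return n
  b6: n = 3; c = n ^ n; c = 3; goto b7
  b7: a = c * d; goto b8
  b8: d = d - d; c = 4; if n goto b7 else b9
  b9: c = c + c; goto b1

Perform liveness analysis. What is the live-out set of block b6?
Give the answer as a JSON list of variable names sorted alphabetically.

def/use:
  b0 def {c} use ∅
  b1 def {d,n} use ∅
  b2 def {a,d} use {d}
  b3 def {a} use ∅
  b4 def {c,d} use {a}
  b5 def {d,n} use {n}
  b6 def {c,n} use ∅
  b7 def {a} use {c,d}
  b8 def {c,d} use {d,n}
  b9 def {c} use {c}

Liveness:
  live b0: ∅→{c}
  live b1: {c}→{c,d,n}
  live b2: {c,d,n}→{a,c,d,n}
  live b3: {d}→{d}
  live b4: {a,n}→{n}
  live b5: {n}→∅
  live b6: {d}→{c,d,n}
  live b7: {c,d,n}→{d,n}
  live b8: {d,n}→{c,d,n}
  live b9: {c}→{c}

live-out(b6) = ["c", "d", "n"]

Answer: ["c", "d", "n"]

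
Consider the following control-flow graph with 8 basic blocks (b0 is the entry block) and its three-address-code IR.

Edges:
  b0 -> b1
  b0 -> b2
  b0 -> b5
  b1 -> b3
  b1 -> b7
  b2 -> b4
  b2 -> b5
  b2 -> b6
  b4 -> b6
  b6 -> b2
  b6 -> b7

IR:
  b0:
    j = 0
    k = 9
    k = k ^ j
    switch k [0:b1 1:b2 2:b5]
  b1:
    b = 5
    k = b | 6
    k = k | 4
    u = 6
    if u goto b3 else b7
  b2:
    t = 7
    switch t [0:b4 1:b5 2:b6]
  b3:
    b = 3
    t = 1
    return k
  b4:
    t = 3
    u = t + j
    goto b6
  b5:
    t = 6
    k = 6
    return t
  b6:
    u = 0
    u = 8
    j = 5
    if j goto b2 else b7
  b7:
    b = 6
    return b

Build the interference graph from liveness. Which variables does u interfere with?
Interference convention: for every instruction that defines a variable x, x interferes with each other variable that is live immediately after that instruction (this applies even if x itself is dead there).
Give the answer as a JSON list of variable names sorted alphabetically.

Per-block:
  b0: def={j,k} ue=∅
  b1: def={b,k,u} ue=∅
  b2: def={t} ue=∅
  b3: def={b,t} ue={k}
  b4: def={t,u} ue={j}
  b5: def={k,t} ue=∅
  b6: def={j,u} ue=∅
  b7: def={b} ue=∅

Backward fixpoint:
  b0 li=∅ lo={j}
  b1 li=∅ lo={k}
  b2 li={j} lo={j}
  b3 li={k} lo=∅
  b4 li={j} lo=∅
  b5 li=∅ lo=∅
  b6 li=∅ lo={j}
  b7 li=∅ lo=∅

Interfere edges:
  b — {k}
  j — {k,t}
  k — {b,j,t,u}
  t — {j,k}
  u — {k}

N(u) = ["k"]

Answer: ["k"]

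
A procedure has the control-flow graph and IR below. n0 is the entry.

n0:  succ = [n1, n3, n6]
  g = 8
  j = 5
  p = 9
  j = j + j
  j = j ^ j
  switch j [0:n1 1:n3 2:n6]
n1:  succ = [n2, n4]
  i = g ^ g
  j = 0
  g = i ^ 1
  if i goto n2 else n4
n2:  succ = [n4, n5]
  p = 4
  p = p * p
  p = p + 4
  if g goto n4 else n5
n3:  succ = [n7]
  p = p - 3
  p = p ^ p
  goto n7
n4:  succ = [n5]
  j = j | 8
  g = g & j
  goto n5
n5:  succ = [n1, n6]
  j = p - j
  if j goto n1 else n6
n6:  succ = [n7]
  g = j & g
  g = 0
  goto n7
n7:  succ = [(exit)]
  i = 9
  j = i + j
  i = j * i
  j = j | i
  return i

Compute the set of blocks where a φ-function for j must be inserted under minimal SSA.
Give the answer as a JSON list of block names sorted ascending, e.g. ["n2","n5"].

idom tree: n1←n0 n2←n1 n3←n0 n4←n1 n5←n1 n6←n0 n7←n0
Dom at joins:
  n1: preds {n0,n5}: {n0} ∩ {n0,n1,n5} = {n0}; idom=n0
  n4: preds {n1,n2}: {n0,n1} ∩ {n0,n1,n2} = {n0,n1}; idom=n1
  n5: preds {n2,n4}: {n0,n1,n2} ∩ {n0,n1,n4} = {n0,n1}; idom=n1
  n6: preds {n0,n5}: {n0} ∩ {n0,n1,n5} = {n0}; idom=n0
  n7: preds {n3,n6}: {n0,n3} ∩ {n0,n6} = {n0}; idom=n0

Frontier:
  n1←n0: walk · to n0
  n1←n5: walk n5→n1 to n0
  n4←n1: walk · to n1
  n4←n2: walk n2 to n1
  n5←n2: walk n2 to n1
  n5←n4: walk n4 to n1
  n6←n0: walk · to n0
  n6←n5: walk n5→n1 to n0
  n7←n3: walk n3 to n0
  n7←n6: walk n6 to n0
  n0: DF=∅
  n1: DF={n1,n6}
  n2: DF={n4,n5}
  n3: DF={n7}
  n4: DF={n5}
  n5: DF={n1,n6}
  n6: DF={n7}
  n7: DF=∅

φ for j: defs {n0,n1,n4,n5,n7}
  DF⁺ = {n1,n5,n6,n7}

Answer: ["n1", "n5", "n6", "n7"]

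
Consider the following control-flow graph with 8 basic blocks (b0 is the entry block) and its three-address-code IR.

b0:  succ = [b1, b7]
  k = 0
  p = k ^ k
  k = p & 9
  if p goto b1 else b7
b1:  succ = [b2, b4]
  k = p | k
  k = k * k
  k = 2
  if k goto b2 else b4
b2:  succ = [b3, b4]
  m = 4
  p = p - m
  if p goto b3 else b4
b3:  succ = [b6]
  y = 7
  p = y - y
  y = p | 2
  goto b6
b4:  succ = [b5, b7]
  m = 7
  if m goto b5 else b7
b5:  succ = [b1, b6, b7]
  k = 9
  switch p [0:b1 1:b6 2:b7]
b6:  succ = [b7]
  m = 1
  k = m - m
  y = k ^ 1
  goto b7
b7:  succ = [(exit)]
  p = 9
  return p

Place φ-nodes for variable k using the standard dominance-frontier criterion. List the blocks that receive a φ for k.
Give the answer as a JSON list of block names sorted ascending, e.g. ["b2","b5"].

Answer: ["b1", "b6", "b7"]

Analysis:
idom tree: b1←b0 b2←b1 b3←b2 b4←b1 b5←b4 b6←b1 b7←b0
Dom at joins:
  b1: preds {b0,b5}: {b0} ∩ {b0,b1,b4,b5} = {b0}; idom=b0
  b4: preds {b1,b2}: {b0,b1} ∩ {b0,b1,b2} = {b0,b1}; idom=b1
  b6: preds {b3,b5}: {b0,b1,b2,b3} ∩ {b0,b1,b4,b5} = {b0,b1}; idom=b1
  b7: preds {b0,b4,b5,b6}: {b0} ∩ {b0,b1,b4} ∩ {b0,b1,b4,b5} ∩ {b0,b1,b6} = {b0}; idom=b0

Frontier:
  join b1 pred b0: · stop@b0
  join b1 pred b5: b5→b4→b1 stop@b0
  join b4 pred b1: · stop@b1
  join b4 pred b2: b2 stop@b1
  join b6 pred b3: b3→b2 stop@b1
  join b6 pred b5: b5→b4 stop@b1
  join b7 pred b0: · stop@b0
  join b7 pred b4: b4→b1 stop@b0
  join b7 pred b5: b5→b4→b1 stop@b0
  join b7 pred b6: b6→b1 stop@b0
  b0 → ∅
  b1 → {b1,b7}
  b2 → {b4,b6}
  b3 → {b6}
  b4 → {b1,b6,b7}
  b5 → {b1,b6,b7}
  b6 → {b7}
  b7 → ∅

φ for k: defs {b0,b1,b5,b6}
  DF⁺ = {b1,b6,b7}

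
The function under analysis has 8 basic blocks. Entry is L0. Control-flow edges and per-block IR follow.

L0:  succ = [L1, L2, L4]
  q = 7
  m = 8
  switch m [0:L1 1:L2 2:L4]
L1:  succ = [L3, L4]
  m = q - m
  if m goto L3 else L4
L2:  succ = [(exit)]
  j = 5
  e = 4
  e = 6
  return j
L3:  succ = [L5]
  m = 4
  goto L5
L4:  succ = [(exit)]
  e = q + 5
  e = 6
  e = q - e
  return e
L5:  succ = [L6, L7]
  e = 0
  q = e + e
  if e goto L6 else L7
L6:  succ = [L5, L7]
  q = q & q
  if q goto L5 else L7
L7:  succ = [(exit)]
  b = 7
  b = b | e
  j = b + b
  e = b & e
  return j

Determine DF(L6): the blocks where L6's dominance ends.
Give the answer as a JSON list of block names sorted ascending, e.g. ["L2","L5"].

Answer: ["L5", "L7"]

Analysis:
idom tree: L1←L0 L2←L0 L3←L1 L4←L0 L5←L3 L6←L5 L7←L5
Dom at joins:
  L4: preds {L0,L1}: {L0} ∩ {L0,L1} = {L0}; idom=L0
  L5: preds {L3,L6}: {L0,L1,L3} ∩ {L0,L1,L3,L5,L6} = {L0,L1,L3}; idom=L3
  L7: preds {L5,L6}: {L0,L1,L3,L5} ∩ {L0,L1,L3,L5,L6} = {L0,L1,L3,L5}; idom=L5

Frontier:
  join L4 pred L0: · stop@L0
  join L4 pred L1: L1 stop@L0
  join L5 pred L3: · stop@L3
  join L5 pred L6: L6→L5 stop@L3
  join L7 pred L5: · stop@L5
  join L7 pred L6: L6 stop@L5
  L0: DF=∅
  L1: DF={L4}
  L2: DF=∅
  L3: DF=∅
  L4: DF=∅
  L5: DF={L5}
  L6: DF={L5,L7}
  L7: DF=∅

DF(L6) = ["L5", "L7"]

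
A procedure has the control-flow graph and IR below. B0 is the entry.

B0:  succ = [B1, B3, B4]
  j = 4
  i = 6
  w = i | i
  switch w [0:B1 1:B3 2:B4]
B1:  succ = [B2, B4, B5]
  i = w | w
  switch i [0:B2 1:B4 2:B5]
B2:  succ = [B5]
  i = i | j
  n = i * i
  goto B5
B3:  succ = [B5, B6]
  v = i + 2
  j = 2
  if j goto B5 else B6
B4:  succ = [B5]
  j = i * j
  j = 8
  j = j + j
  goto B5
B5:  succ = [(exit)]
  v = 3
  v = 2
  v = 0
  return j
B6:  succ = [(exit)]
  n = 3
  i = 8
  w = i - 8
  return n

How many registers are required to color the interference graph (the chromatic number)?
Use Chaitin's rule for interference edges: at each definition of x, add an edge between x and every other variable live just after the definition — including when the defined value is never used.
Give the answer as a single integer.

Per-block:
  B0: {i,j,w} / ∅
  B1: {i} / {w}
  B2: {i,n} / {i,j}
  B3: {j,v} / {i}
  B4: {j} / {i,j}
  B5: {v} / {j}
  B6: {i,n,w} / ∅

Liveness:
  B0 li=∅ lo={i,j,w}
  B1 li={j,w} lo={i,j}
  B2 li={i,j} lo={j}
  B3 li={i} lo={j}
  B4 li={i,j} lo={j}
  B5 li={j} lo=∅
  B6 li=∅ lo=∅

Interference:
  i↔{j,n,w}
  j↔{i,n,v,w}
  n↔{i,j,w}
  v↔{j}
  w↔{i,j,n}

Chromatic number:
  {i,j,n,w} pairwise interfere (4-clique) ⇒ χ ≥ 4
  4-colouring: R0={j}  R1={i,v}  R2={n}  R3={w}
  χ = 4

Answer: 4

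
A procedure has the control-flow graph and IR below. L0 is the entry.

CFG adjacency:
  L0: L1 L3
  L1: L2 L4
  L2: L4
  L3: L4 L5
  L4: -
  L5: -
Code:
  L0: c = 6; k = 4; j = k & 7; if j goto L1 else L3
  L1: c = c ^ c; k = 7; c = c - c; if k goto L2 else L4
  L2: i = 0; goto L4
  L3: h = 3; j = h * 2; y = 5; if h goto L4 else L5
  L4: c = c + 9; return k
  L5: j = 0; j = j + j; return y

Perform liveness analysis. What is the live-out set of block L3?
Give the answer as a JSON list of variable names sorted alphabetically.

def/use:
  L0 def {c,j,k} use ∅
  L1 def {c,k} use {c}
  L2 def {i} use ∅
  L3 def {h,j,y} use ∅
  L4 def {c} use {c,k}
  L5 def {j} use {y}

Live sets:
  L0 li=∅ lo={c,k}
  L1 li={c} lo={c,k}
  L2 li={c,k} lo={c,k}
  L3 li={c,k} lo={c,k,y}
  L4 li={c,k} lo=∅
  L5 li={y} lo=∅

live-out(L3) = ["c", "k", "y"]

Answer: ["c", "k", "y"]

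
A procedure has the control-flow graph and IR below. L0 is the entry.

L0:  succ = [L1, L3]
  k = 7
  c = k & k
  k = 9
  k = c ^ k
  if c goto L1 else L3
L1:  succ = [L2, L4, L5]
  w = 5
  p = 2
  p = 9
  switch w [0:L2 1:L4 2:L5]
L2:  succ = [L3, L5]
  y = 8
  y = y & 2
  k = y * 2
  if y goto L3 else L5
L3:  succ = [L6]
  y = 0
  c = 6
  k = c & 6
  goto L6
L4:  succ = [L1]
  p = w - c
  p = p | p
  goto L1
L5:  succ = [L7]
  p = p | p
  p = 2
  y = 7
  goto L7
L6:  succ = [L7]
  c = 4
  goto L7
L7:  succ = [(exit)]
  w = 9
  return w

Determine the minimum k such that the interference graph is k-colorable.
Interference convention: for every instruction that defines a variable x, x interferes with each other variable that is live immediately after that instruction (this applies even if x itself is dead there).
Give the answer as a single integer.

def/use:
  L0 def {c,k} use ∅
  L1 def {p,w} use ∅
  L2 def {k,y} use ∅
  L3 def {c,k,y} use ∅
  L4 def {p} use {c,w}
  L5 def {p,y} use {p}
  L6 def {c} use ∅
  L7 def {w} use ∅

Live sets:
  L0 li=∅ lo={c}
  L1 li={c} lo={c,p,w}
  L2 li={p} lo={p}
  L3 li=∅ lo=∅
  L4 li={c,w} lo={c}
  L5 li={p} lo=∅
  L6 li=∅ lo=∅
  L7 li=∅ lo=∅

Interference:
  c: {k,p,w}
  k: {c,p,y}
  p: {c,k,w,y}
  w: {c,p}
  y: {k,p}

Chromatic number:
  clique {c,k,p} ⇒ need ≥ 3
  assign c→c1 k→c2 p→c0 w→c2 y→c1 — no edge inside a register ⇒ χ ≤ 3
  χ = 3

Answer: 3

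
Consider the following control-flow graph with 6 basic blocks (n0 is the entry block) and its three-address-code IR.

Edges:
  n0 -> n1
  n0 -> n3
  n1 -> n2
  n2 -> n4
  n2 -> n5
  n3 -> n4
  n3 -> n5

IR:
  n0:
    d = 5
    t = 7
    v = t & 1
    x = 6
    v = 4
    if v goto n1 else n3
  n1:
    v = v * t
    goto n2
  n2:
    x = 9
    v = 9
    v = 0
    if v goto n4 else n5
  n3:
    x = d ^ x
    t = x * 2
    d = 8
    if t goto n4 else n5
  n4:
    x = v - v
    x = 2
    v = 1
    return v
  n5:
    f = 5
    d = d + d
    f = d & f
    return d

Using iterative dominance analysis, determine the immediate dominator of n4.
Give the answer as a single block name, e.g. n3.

idom tree: n1←n0 n2←n1 n3←n0 n4←n0 n5←n0
Dom∩ at merges:
  n4: preds {n2,n3}: {n0,n1,n2} ∩ {n0,n3} = {n0}; idom=n0
  n5: preds {n2,n3}: {n0,n1,n2} ∩ {n0,n3} = {n0}; idom=n0

idom(n4) = n0

Answer: n0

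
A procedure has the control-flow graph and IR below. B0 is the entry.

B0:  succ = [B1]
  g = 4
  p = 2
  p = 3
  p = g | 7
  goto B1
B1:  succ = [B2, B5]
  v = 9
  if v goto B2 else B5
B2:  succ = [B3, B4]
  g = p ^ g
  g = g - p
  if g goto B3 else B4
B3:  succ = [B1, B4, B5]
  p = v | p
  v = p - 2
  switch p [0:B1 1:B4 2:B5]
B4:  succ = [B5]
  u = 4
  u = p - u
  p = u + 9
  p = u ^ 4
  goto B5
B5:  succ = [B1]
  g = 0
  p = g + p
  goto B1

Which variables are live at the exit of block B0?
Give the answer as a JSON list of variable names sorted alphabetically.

Per-block:
  B0: def={g,p} ue=∅
  B1: def={v} ue=∅
  B2: def={g} ue={g,p}
  B3: def={p,v} ue={p,v}
  B4: def={p,u} ue={p}
  B5: def={g,p} ue={p}

Backward fixpoint:
  live B0: ∅→{g,p}
  live B1: {g,p}→{g,p,v}
  live B2: {g,p,v}→{g,p,v}
  live B3: {g,p,v}→{g,p}
  live B4: {p}→{p}
  live B5: {p}→{g,p}

live-out(B0) = ["g", "p"]

Answer: ["g", "p"]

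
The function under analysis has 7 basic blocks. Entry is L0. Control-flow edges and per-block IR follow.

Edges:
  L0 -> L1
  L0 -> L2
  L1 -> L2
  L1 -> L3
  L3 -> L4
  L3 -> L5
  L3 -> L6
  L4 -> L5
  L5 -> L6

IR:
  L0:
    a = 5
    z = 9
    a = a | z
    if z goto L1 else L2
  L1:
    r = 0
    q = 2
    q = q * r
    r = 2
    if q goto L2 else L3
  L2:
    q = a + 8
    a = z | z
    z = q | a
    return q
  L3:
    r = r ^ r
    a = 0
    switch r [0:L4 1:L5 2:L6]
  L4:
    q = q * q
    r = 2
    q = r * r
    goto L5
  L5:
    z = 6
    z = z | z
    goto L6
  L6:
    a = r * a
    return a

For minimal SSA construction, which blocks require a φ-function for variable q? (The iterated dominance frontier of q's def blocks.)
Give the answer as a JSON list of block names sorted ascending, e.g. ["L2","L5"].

idom tree: L1←L0 L2←L0 L3←L1 L4←L3 L5←L3 L6←L3
Dom∩ at merges:
  L2: preds {L0,L1}: {L0} ∩ {L0,L1} = {L0}; idom=L0
  L5: preds {L3,L4}: {L0,L1,L3} ∩ {L0,L1,L3,L4} = {L0,L1,L3}; idom=L3
  L6: preds {L3,L5}: {L0,L1,L3} ∩ {L0,L1,L3,L5} = {L0,L1,L3}; idom=L3

DF walk-up:
  L2←L0: walk · to L0
  L2←L1: walk L1 to L0
  L5←L3: walk · to L3
  L5←L4: walk L4 to L3
  L6←L3: walk · to L3
  L6←L5: walk L5 to L3
  L0: DF=∅
  L1: DF={L2}
  L2: DF=∅
  L3: DF=∅
  L4: DF={L5}
  L5: DF={L6}
  L6: DF=∅

φ for q: defs {L1,L2,L4}
  DF⁺ = {L2,L5,L6}

Answer: ["L2", "L5", "L6"]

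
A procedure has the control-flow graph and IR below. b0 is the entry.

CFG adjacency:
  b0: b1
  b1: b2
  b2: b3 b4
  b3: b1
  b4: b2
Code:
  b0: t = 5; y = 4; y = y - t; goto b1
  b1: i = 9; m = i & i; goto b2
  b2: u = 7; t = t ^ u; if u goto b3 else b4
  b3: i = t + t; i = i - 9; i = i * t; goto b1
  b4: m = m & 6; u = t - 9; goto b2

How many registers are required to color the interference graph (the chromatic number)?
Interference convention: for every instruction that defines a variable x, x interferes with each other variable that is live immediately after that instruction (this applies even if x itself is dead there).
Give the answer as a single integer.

def/use:
  b0: def={t,y} ue=∅
  b1: def={i,m} ue=∅
  b2: def={t,u} ue={t}
  b3: def={i} ue={t}
  b4: def={m,u} ue={m,t}

Live sets:
  b0 li=∅ lo={t}
  b1 li={t} lo={m,t}
  b2 li={m,t} lo={m,t}
  b3 li={t} lo={t}
  b4 li={m,t} lo={m,t}

Interfere edges:
  i — {t}
  m — {t,u}
  t — {i,m,u,y}
  u — {m,t}
  y — {t}

Registers:
  lower bound: {m,t,u} mutually conflict ⇒ χ ≥ 3
  3-colouring: r0={t}  r1={i,m,y}  r2={u}
  χ = 3

Answer: 3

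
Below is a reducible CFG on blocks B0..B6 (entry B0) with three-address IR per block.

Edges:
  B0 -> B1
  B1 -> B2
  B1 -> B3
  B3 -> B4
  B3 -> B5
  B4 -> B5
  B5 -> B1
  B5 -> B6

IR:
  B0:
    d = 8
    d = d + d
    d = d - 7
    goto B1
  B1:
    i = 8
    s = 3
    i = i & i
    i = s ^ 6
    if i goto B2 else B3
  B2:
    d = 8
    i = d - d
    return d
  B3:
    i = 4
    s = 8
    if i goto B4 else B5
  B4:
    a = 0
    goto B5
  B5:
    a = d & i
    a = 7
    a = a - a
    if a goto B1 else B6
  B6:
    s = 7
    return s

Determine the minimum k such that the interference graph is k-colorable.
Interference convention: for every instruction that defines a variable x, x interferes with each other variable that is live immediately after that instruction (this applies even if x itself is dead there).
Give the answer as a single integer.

Answer: 3

Working:
Per-block:
  B0: {d} / ∅
  B1: {i,s} / ∅
  B2: {d,i} / ∅
  B3: {i,s} / ∅
  B4: {a} / ∅
  B5: {a} / {d,i}
  B6: {s} / ∅

Live sets:
  B0: in=∅ out={d}
  B1: in={d} out={d}
  B2: in=∅ out=∅
  B3: in={d} out={d,i}
  B4: in={d,i} out={d,i}
  B5: in={d,i} out={d}
  B6: in=∅ out=∅

Interfere edges:
  a — {d,i}
  d — {a,i,s}
  i — {a,d,s}
  s — {d,i}

Registers:
  {a,d,i} pairwise interfere (3-clique) ⇒ χ ≥ 3
  3-colouring: c0={d}  c1={i}  c2={a,s}
  χ = 3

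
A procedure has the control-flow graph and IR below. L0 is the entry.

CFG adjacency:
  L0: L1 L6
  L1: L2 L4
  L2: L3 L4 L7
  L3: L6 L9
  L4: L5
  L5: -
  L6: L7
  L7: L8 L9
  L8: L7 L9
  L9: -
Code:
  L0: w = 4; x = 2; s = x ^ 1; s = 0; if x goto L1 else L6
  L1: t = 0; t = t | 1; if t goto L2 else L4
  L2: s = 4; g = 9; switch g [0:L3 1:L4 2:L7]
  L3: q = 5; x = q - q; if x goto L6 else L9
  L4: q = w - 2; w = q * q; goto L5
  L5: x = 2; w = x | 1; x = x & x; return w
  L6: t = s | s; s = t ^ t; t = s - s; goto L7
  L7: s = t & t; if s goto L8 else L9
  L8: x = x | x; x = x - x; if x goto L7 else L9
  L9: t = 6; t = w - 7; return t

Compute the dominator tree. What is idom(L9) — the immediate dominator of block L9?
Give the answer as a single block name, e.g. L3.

idom tree: L1←L0 L2←L1 L3←L2 L4←L1 L5←L4 L6←L0 L7←L0 L8←L7 L9←L0
Join-block Dom:
  L4: preds {L1,L2}: {L0,L1} ∩ {L0,L1,L2} = {L0,L1}; idom=L1
  L6: preds {L0,L3}: {L0} ∩ {L0,L1,L2,L3} = {L0}; idom=L0
  L7: preds {L2,L6,L8}: {L0,L1,L2} ∩ {L0,L6} ∩ {L0,L7,L8} = {L0}; idom=L0
  L9: preds {L3,L7,L8}: {L0,L1,L2,L3} ∩ {L0,L7} ∩ {L0,L7,L8} = {L0}; idom=L0

idom(L9) = L0

Answer: L0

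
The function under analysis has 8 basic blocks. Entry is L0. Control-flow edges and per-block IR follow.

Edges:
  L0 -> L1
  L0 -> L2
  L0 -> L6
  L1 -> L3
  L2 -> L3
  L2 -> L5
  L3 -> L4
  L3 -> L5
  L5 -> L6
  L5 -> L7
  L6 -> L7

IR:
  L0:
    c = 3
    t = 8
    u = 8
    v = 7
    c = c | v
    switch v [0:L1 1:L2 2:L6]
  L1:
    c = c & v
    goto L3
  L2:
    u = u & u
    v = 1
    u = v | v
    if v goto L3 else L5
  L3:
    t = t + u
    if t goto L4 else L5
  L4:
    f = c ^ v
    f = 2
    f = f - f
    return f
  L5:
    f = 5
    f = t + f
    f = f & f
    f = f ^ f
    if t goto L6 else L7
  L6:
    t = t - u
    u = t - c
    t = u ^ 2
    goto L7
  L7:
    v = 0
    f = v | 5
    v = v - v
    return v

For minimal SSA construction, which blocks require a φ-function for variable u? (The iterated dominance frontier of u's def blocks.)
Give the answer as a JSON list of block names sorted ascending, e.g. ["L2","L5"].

Answer: ["L3", "L5", "L6", "L7"]

Analysis:
idom tree: L1←L0 L2←L0 L3←L0 L4←L3 L5←L0 L6←L0 L7←L0
Dom at joins:
  L3: preds {L1,L2}: {L0,L1} ∩ {L0,L2} = {L0}; idom=L0
  L5: preds {L2,L3}: {L0,L2} ∩ {L0,L3} = {L0}; idom=L0
  L6: preds {L0,L5}: {L0} ∩ {L0,L5} = {L0}; idom=L0
  L7: preds {L5,L6}: {L0,L5} ∩ {L0,L6} = {L0}; idom=L0

DF derivation:
  L3←L1: walk L1 to L0
  L3←L2: walk L2 to L0
  L5←L2: walk L2 to L0
  L5←L3: walk L3 to L0
  L6←L0: walk · to L0
  L6←L5: walk L5 to L0
  L7←L5: walk L5 to L0
  L7←L6: walk L6 to L0
  DF(L0)=∅
  DF(L1)={L3}
  DF(L2)={L3,L5}
  DF(L3)={L5}
  DF(L4)=∅
  DF(L5)={L6,L7}
  DF(L6)={L7}
  DF(L7)=∅

φ for u: defs {L0,L2,L6}
  DF⁺ = {L3,L5,L6,L7}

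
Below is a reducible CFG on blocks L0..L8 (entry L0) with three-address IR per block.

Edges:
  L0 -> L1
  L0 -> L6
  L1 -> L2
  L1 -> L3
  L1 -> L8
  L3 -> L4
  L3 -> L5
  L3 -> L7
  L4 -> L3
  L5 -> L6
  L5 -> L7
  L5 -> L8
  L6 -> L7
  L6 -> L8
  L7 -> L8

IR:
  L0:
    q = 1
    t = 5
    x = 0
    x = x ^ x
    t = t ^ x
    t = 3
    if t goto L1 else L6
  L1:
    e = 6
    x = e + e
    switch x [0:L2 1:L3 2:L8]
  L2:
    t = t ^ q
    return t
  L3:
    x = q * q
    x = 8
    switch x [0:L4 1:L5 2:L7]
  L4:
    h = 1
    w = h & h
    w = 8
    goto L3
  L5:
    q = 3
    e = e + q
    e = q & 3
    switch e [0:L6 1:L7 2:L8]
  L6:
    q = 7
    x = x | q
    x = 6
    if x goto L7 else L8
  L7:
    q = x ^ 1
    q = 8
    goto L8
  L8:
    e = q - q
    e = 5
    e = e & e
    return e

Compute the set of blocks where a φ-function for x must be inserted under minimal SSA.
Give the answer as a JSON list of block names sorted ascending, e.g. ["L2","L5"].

idom tree: L1←L0 L2←L1 L3←L1 L4←L3 L5←L3 L6←L0 L7←L0 L8←L0
Dom∩ at merges:
  L3: preds {L1,L4}: {L0,L1} ∩ {L0,L1,L3,L4} = {L0,L1}; idom=L1
  L6: preds {L0,L5}: {L0} ∩ {L0,L1,L3,L5} = {L0}; idom=L0
  L7: preds {L3,L5,L6}: {L0,L1,L3} ∩ {L0,L1,L3,L5} ∩ {L0,L6} = {L0}; idom=L0
  L8: preds {L1,L5,L6,L7}: {L0,L1} ∩ {L0,L1,L3,L5} ∩ {L0,L6} ∩ {L0,L7} = {L0}; idom=L0

DF walk-up:
  join L3 pred L1: · stop@L1
  join L3 pred L4: L4→L3 stop@L1
  join L6 pred L0: · stop@L0
  join L6 pred L5: L5→L3→L1 stop@L0
  join L7 pred L3: L3→L1 stop@L0
  join L7 pred L5: L5→L3→L1 stop@L0
  join L7 pred L6: L6 stop@L0
  join L8 pred L1: L1 stop@L0
  join L8 pred L5: L5→L3→L1 stop@L0
  join L8 pred L6: L6 stop@L0
  join L8 pred L7: L7 stop@L0
  L0 → ∅
  L1 → {L6,L7,L8}
  L2 → ∅
  L3 → {L3,L6,L7,L8}
  L4 → {L3}
  L5 → {L6,L7,L8}
  L6 → {L7,L8}
  L7 → {L8}
  L8 → ∅

φ for x: defs {L0,L1,L3,L6}
  DF⁺ = {L3,L6,L7,L8}

Answer: ["L3", "L6", "L7", "L8"]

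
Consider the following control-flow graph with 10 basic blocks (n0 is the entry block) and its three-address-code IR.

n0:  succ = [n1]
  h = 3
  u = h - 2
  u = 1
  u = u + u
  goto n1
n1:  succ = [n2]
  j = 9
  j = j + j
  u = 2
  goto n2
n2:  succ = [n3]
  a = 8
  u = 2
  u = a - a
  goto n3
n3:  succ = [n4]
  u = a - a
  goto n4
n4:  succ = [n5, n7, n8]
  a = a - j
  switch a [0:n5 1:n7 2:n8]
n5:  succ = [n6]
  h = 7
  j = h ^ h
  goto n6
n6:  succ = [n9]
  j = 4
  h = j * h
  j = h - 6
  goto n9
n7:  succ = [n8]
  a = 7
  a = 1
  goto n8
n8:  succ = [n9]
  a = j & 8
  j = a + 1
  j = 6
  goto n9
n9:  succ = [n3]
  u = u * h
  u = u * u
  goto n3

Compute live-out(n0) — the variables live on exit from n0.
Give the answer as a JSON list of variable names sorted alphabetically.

Answer: ["h"]

Derivation:
Per-block:
  n0: def={h,u} ue=∅
  n1: def={j,u} ue=∅
  n2: def={a,u} ue=∅
  n3: def={u} ue={a}
  n4: def={a} ue={a,j}
  n5: def={h,j} ue=∅
  n6: def={h,j} ue={h}
  n7: def={a} ue=∅
  n8: def={a,j} ue={j}
  n9: def={u} ue={h,u}

Backward fixpoint:
  n0 li=∅ lo={h}
  n1 li={h} lo={h,j}
  n2 li={h,j} lo={a,h,j}
  n3 li={a,h,j} lo={a,h,j,u}
  n4 li={a,h,j,u} lo={a,h,j,u}
  n5 li={a,u} lo={a,h,u}
  n6 li={a,h,u} lo={a,h,j,u}
  n7 li={h,j,u} lo={h,j,u}
  n8 li={h,j,u} lo={a,h,j,u}
  n9 li={a,h,j,u} lo={a,h,j}

live-out(n0) = ["h"]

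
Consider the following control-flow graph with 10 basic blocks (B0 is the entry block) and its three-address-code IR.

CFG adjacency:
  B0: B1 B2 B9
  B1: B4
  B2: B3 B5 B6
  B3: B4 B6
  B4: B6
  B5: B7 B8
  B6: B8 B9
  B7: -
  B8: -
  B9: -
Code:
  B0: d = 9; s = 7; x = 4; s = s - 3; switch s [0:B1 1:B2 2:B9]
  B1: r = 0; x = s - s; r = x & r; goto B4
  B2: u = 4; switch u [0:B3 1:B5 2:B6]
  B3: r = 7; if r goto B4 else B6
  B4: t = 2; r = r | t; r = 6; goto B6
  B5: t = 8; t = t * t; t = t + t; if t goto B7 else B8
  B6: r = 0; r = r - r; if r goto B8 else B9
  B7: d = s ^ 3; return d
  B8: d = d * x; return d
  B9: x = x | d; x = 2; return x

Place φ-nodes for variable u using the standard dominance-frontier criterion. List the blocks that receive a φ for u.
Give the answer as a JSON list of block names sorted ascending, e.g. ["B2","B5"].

Answer: ["B4", "B6", "B8", "B9"]

Analysis:
idom tree: B1←B0 B2←B0 B3←B2 B4←B0 B5←B2 B6←B0 B7←B5 B8←B0 B9←B0
Dom at joins:
  B4: preds {B1,B3}: {B0,B1} ∩ {B0,B2,B3} = {B0}; idom=B0
  B6: preds {B2,B3,B4}: {B0,B2} ∩ {B0,B2,B3} ∩ {B0,B4} = {B0}; idom=B0
  B8: preds {B5,B6}: {B0,B2,B5} ∩ {B0,B6} = {B0}; idom=B0
  B9: preds {B0,B6}: {B0} ∩ {B0,B6} = {B0}; idom=B0

DF derivation:
  join B4 pred B1: B1 stop@B0
  join B4 pred B3: B3→B2 stop@B0
  join B6 pred B2: B2 stop@B0
  join B6 pred B3: B3→B2 stop@B0
  join B6 pred B4: B4 stop@B0
  join B8 pred B5: B5→B2 stop@B0
  join B8 pred B6: B6 stop@B0
  join B9 pred B0: · stop@B0
  join B9 pred B6: B6 stop@B0
  B0 → ∅
  B1 → {B4}
  B2 → {B4,B6,B8}
  B3 → {B4,B6}
  B4 → {B6}
  B5 → {B8}
  B6 → {B8,B9}
  B7 → ∅
  B8 → ∅
  B9 → ∅

φ for u: defs {B2}
  DF⁺ = {B4,B6,B8,B9}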